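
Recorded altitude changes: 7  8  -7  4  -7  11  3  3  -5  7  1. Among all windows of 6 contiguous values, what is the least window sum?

7

Window sums for each of the 6 positions:
(7, 8, -7, 4, -7, 11) → sum 16
(8, -7, 4, -7, 11, 3) → sum 12
(-7, 4, -7, 11, 3, 3) → sum 7
(4, -7, 11, 3, 3, -5) → sum 9
(-7, 11, 3, 3, -5, 7) → sum 12
(11, 3, 3, -5, 7, 1) → sum 20
Least of these is 7.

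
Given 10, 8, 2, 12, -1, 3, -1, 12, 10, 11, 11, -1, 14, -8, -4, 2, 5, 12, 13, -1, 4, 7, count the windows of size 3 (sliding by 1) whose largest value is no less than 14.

3

10 8 2 → max 10
8 2 12 → max 12
2 12 -1 → max 12
12 -1 3 → max 12
-1 3 -1 → max 3
3 -1 12 → max 12
-1 12 10 → max 12
12 10 11 → max 12
10 11 11 → max 11
11 11 -1 → max 11
11 -1 14 → max 14  ≥ 14 ✓
-1 14 -8 → max 14  ≥ 14 ✓
14 -8 -4 → max 14  ≥ 14 ✓
-8 -4 2 → max 2
-4 2 5 → max 5
2 5 12 → max 12
5 12 13 → max 13
12 13 -1 → max 13
13 -1 4 → max 13
-1 4 7 → max 7
3 windows satisfy the condition.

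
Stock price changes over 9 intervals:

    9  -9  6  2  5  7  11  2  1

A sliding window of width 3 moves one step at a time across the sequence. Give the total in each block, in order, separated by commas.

Sliding a size-3 window across the 9 values:
9 -9 6 → sum 6
-9 6 2 → sum -1
6 2 5 → sum 13
2 5 7 → sum 14
5 7 11 → sum 23
7 11 2 → sum 20
11 2 1 → sum 14

6, -1, 13, 14, 23, 20, 14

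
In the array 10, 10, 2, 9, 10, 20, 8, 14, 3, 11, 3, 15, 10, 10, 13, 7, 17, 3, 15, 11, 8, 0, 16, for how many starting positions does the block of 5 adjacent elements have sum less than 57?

17

[10, 10, 2, 9, 10] → sum 41  < 57 ✓
[10, 2, 9, 10, 20] → sum 51  < 57 ✓
[2, 9, 10, 20, 8] → sum 49  < 57 ✓
[9, 10, 20, 8, 14] → sum 61
[10, 20, 8, 14, 3] → sum 55  < 57 ✓
[20, 8, 14, 3, 11] → sum 56  < 57 ✓
[8, 14, 3, 11, 3] → sum 39  < 57 ✓
[14, 3, 11, 3, 15] → sum 46  < 57 ✓
[3, 11, 3, 15, 10] → sum 42  < 57 ✓
[11, 3, 15, 10, 10] → sum 49  < 57 ✓
[3, 15, 10, 10, 13] → sum 51  < 57 ✓
[15, 10, 10, 13, 7] → sum 55  < 57 ✓
[10, 10, 13, 7, 17] → sum 57
[10, 13, 7, 17, 3] → sum 50  < 57 ✓
[13, 7, 17, 3, 15] → sum 55  < 57 ✓
[7, 17, 3, 15, 11] → sum 53  < 57 ✓
[17, 3, 15, 11, 8] → sum 54  < 57 ✓
[3, 15, 11, 8, 0] → sum 37  < 57 ✓
[15, 11, 8, 0, 16] → sum 50  < 57 ✓
17 windows satisfy the condition.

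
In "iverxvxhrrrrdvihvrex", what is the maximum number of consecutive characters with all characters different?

add i: [i] len 1
add v: [i, v] len 2
add e: [i, v, e] len 3
add r: [i, v, e, r] len 4
add x: [i, v, e, r, x] len 5
add v (repeat v, move left end past it): [e, r, x, v] len 4
add x (repeat x, move left end past it): [v, x] len 2
add h: [v, x, h] len 3
add r: [v, x, h, r] len 4
add r (repeat r, move left end past it): [r] len 1
add r (repeat r, move left end past it): [r] len 1
add r (repeat r, move left end past it): [r] len 1
add d: [r, d] len 2
add v: [r, d, v] len 3
add i: [r, d, v, i] len 4
add h: [r, d, v, i, h] len 5
add v (repeat v, move left end past it): [i, h, v] len 3
add r: [i, h, v, r] len 4
add e: [i, h, v, r, e] len 5
add x: [i, h, v, r, e, x] len 6
Longest all-distinct length: 6.

6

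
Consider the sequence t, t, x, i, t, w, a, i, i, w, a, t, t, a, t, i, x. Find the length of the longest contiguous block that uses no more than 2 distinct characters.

5

Extend right; when distinct count exceeds 2, shrink from the left:
add t: window [t] (1 distinct), len 1
add t: window [t, t] (1 distinct), len 2
add x: window [t, t, x] (2 distinct), len 3
add i: window [x, i] (2 distinct), len 2
add t: window [i, t] (2 distinct), len 2
add w: window [t, w] (2 distinct), len 2
add a: window [w, a] (2 distinct), len 2
add i: window [a, i] (2 distinct), len 2
add i: window [a, i, i] (2 distinct), len 3
add w: window [i, i, w] (2 distinct), len 3
add a: window [w, a] (2 distinct), len 2
add t: window [a, t] (2 distinct), len 2
add t: window [a, t, t] (2 distinct), len 3
add a: window [a, t, t, a] (2 distinct), len 4
add t: window [a, t, t, a, t] (2 distinct), len 5
add i: window [t, i] (2 distinct), len 2
add x: window [i, x] (2 distinct), len 2
Longest length with ≤2 distinct: 5.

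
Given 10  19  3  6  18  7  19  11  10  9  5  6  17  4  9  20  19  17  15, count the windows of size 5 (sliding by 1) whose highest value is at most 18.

10 19 3 6 18 → max 19
19 3 6 18 7 → max 19
3 6 18 7 19 → max 19
6 18 7 19 11 → max 19
18 7 19 11 10 → max 19
7 19 11 10 9 → max 19
19 11 10 9 5 → max 19
11 10 9 5 6 → max 11  ≤ 18 ✓
10 9 5 6 17 → max 17  ≤ 18 ✓
9 5 6 17 4 → max 17  ≤ 18 ✓
5 6 17 4 9 → max 17  ≤ 18 ✓
6 17 4 9 20 → max 20
17 4 9 20 19 → max 20
4 9 20 19 17 → max 20
9 20 19 17 15 → max 20
4 windows satisfy the condition.

4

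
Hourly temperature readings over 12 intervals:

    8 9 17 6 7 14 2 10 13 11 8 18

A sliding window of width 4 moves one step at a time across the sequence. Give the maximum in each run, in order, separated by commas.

17, 17, 17, 14, 14, 14, 13, 13, 18

8 9 17 6 → max 17
9 17 6 7 → max 17
17 6 7 14 → max 17
6 7 14 2 → max 14
7 14 2 10 → max 14
14 2 10 13 → max 14
2 10 13 11 → max 13
10 13 11 8 → max 13
13 11 8 18 → max 18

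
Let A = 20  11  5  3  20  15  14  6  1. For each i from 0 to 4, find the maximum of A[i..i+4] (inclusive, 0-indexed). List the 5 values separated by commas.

20, 20, 20, 20, 20

Sliding a size-5 window across the 9 values:
20 11 5 3 20 → max 20
11 5 3 20 15 → max 20
5 3 20 15 14 → max 20
3 20 15 14 6 → max 20
20 15 14 6 1 → max 20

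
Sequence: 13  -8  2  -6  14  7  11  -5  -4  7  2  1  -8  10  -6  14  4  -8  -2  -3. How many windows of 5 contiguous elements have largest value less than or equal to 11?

6

[13, -8, 2, -6, 14] → max 14
[-8, 2, -6, 14, 7] → max 14
[2, -6, 14, 7, 11] → max 14
[-6, 14, 7, 11, -5] → max 14
[14, 7, 11, -5, -4] → max 14
[7, 11, -5, -4, 7] → max 11  ≤ 11 ✓
[11, -5, -4, 7, 2] → max 11  ≤ 11 ✓
[-5, -4, 7, 2, 1] → max 7  ≤ 11 ✓
[-4, 7, 2, 1, -8] → max 7  ≤ 11 ✓
[7, 2, 1, -8, 10] → max 10  ≤ 11 ✓
[2, 1, -8, 10, -6] → max 10  ≤ 11 ✓
[1, -8, 10, -6, 14] → max 14
[-8, 10, -6, 14, 4] → max 14
[10, -6, 14, 4, -8] → max 14
[-6, 14, 4, -8, -2] → max 14
[14, 4, -8, -2, -3] → max 14
6 windows satisfy the condition.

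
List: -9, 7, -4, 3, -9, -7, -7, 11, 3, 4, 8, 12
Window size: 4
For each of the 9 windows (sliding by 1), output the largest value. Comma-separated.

7, 7, 3, 3, 11, 11, 11, 11, 12

Sliding a size-4 window across the 12 values:
[-9, 7, -4, 3] → max 7
[7, -4, 3, -9] → max 7
[-4, 3, -9, -7] → max 3
[3, -9, -7, -7] → max 3
[-9, -7, -7, 11] → max 11
[-7, -7, 11, 3] → max 11
[-7, 11, 3, 4] → max 11
[11, 3, 4, 8] → max 11
[3, 4, 8, 12] → max 12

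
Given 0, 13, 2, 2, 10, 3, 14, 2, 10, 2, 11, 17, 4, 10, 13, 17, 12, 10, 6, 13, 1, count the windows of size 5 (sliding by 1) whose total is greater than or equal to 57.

0 13 2 2 10 → sum 27
13 2 2 10 3 → sum 30
2 2 10 3 14 → sum 31
2 10 3 14 2 → sum 31
10 3 14 2 10 → sum 39
3 14 2 10 2 → sum 31
14 2 10 2 11 → sum 39
2 10 2 11 17 → sum 42
10 2 11 17 4 → sum 44
2 11 17 4 10 → sum 44
11 17 4 10 13 → sum 55
17 4 10 13 17 → sum 61  ≥ 57 ✓
4 10 13 17 12 → sum 56
10 13 17 12 10 → sum 62  ≥ 57 ✓
13 17 12 10 6 → sum 58  ≥ 57 ✓
17 12 10 6 13 → sum 58  ≥ 57 ✓
12 10 6 13 1 → sum 42
4 windows satisfy the condition.

4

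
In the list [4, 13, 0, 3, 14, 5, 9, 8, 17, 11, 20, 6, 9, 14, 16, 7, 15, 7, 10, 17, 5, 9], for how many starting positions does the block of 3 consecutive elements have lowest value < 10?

19

(4, 13, 0) → min 0  < 10 ✓
(13, 0, 3) → min 0  < 10 ✓
(0, 3, 14) → min 0  < 10 ✓
(3, 14, 5) → min 3  < 10 ✓
(14, 5, 9) → min 5  < 10 ✓
(5, 9, 8) → min 5  < 10 ✓
(9, 8, 17) → min 8  < 10 ✓
(8, 17, 11) → min 8  < 10 ✓
(17, 11, 20) → min 11
(11, 20, 6) → min 6  < 10 ✓
(20, 6, 9) → min 6  < 10 ✓
(6, 9, 14) → min 6  < 10 ✓
(9, 14, 16) → min 9  < 10 ✓
(14, 16, 7) → min 7  < 10 ✓
(16, 7, 15) → min 7  < 10 ✓
(7, 15, 7) → min 7  < 10 ✓
(15, 7, 10) → min 7  < 10 ✓
(7, 10, 17) → min 7  < 10 ✓
(10, 17, 5) → min 5  < 10 ✓
(17, 5, 9) → min 5  < 10 ✓
19 windows satisfy the condition.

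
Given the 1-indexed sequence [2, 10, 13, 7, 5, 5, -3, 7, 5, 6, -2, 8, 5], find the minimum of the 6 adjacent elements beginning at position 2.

-3

Elements at indices 2..7: 10, 13, 7, 5, 5, -3
min(10, 13, 7, 5, 5, -3) = -3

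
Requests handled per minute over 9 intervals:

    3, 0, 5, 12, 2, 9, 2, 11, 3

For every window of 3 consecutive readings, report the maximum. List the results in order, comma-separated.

5, 12, 12, 12, 9, 11, 11

(3, 0, 5) → max 5
(0, 5, 12) → max 12
(5, 12, 2) → max 12
(12, 2, 9) → max 12
(2, 9, 2) → max 9
(9, 2, 11) → max 11
(2, 11, 3) → max 11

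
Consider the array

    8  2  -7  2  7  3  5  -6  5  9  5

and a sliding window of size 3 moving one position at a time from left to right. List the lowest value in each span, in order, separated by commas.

-7, -7, -7, 2, 3, -6, -6, -6, 5

[8, 2, -7] → min -7
[2, -7, 2] → min -7
[-7, 2, 7] → min -7
[2, 7, 3] → min 2
[7, 3, 5] → min 3
[3, 5, -6] → min -6
[5, -6, 5] → min -6
[-6, 5, 9] → min -6
[5, 9, 5] → min 5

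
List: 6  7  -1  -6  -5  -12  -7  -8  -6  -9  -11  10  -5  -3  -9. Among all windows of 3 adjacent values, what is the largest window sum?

12

[6, 7, -1] → sum 12
[7, -1, -6] → sum 0
[-1, -6, -5] → sum -12
[-6, -5, -12] → sum -23
[-5, -12, -7] → sum -24
[-12, -7, -8] → sum -27
[-7, -8, -6] → sum -21
[-8, -6, -9] → sum -23
[-6, -9, -11] → sum -26
[-9, -11, 10] → sum -10
[-11, 10, -5] → sum -6
[10, -5, -3] → sum 2
[-5, -3, -9] → sum -17
Largest of these is 12.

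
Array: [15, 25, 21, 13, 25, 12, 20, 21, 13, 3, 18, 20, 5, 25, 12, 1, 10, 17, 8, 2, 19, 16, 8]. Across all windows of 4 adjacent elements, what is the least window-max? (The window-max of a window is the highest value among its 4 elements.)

Each size-4 window and its max:
15 25 21 13 → max 25
25 21 13 25 → max 25
21 13 25 12 → max 25
13 25 12 20 → max 25
25 12 20 21 → max 25
12 20 21 13 → max 21
20 21 13 3 → max 21
21 13 3 18 → max 21
13 3 18 20 → max 20
3 18 20 5 → max 20
18 20 5 25 → max 25
20 5 25 12 → max 25
5 25 12 1 → max 25
25 12 1 10 → max 25
12 1 10 17 → max 17
1 10 17 8 → max 17
10 17 8 2 → max 17
17 8 2 19 → max 19
8 2 19 16 → max 19
2 19 16 8 → max 19
Least of these is 17.

17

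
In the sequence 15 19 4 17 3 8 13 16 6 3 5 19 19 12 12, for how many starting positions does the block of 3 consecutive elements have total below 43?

10

15 19 4 → sum 38  < 43 ✓
19 4 17 → sum 40  < 43 ✓
4 17 3 → sum 24  < 43 ✓
17 3 8 → sum 28  < 43 ✓
3 8 13 → sum 24  < 43 ✓
8 13 16 → sum 37  < 43 ✓
13 16 6 → sum 35  < 43 ✓
16 6 3 → sum 25  < 43 ✓
6 3 5 → sum 14  < 43 ✓
3 5 19 → sum 27  < 43 ✓
5 19 19 → sum 43
19 19 12 → sum 50
19 12 12 → sum 43
10 windows satisfy the condition.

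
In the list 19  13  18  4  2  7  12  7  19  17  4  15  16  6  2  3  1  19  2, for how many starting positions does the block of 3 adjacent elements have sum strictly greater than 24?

19 13 18 → sum 50  > 24 ✓
13 18 4 → sum 35  > 24 ✓
18 4 2 → sum 24
4 2 7 → sum 13
2 7 12 → sum 21
7 12 7 → sum 26  > 24 ✓
12 7 19 → sum 38  > 24 ✓
7 19 17 → sum 43  > 24 ✓
19 17 4 → sum 40  > 24 ✓
17 4 15 → sum 36  > 24 ✓
4 15 16 → sum 35  > 24 ✓
15 16 6 → sum 37  > 24 ✓
16 6 2 → sum 24
6 2 3 → sum 11
2 3 1 → sum 6
3 1 19 → sum 23
1 19 2 → sum 22
9 windows satisfy the condition.

9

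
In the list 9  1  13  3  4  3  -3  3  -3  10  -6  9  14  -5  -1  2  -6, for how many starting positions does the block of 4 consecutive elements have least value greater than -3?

3

9 1 13 3 → min 1  > -3 ✓
1 13 3 4 → min 1  > -3 ✓
13 3 4 3 → min 3  > -3 ✓
3 4 3 -3 → min -3
4 3 -3 3 → min -3
3 -3 3 -3 → min -3
-3 3 -3 10 → min -3
3 -3 10 -6 → min -6
-3 10 -6 9 → min -6
10 -6 9 14 → min -6
-6 9 14 -5 → min -6
9 14 -5 -1 → min -5
14 -5 -1 2 → min -5
-5 -1 2 -6 → min -6
3 windows satisfy the condition.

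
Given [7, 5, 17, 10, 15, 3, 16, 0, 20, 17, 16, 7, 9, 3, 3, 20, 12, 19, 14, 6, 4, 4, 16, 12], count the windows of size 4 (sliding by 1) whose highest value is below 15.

2

[7, 5, 17, 10] → max 17
[5, 17, 10, 15] → max 17
[17, 10, 15, 3] → max 17
[10, 15, 3, 16] → max 16
[15, 3, 16, 0] → max 16
[3, 16, 0, 20] → max 20
[16, 0, 20, 17] → max 20
[0, 20, 17, 16] → max 20
[20, 17, 16, 7] → max 20
[17, 16, 7, 9] → max 17
[16, 7, 9, 3] → max 16
[7, 9, 3, 3] → max 9  < 15 ✓
[9, 3, 3, 20] → max 20
[3, 3, 20, 12] → max 20
[3, 20, 12, 19] → max 20
[20, 12, 19, 14] → max 20
[12, 19, 14, 6] → max 19
[19, 14, 6, 4] → max 19
[14, 6, 4, 4] → max 14  < 15 ✓
[6, 4, 4, 16] → max 16
[4, 4, 16, 12] → max 16
2 windows satisfy the condition.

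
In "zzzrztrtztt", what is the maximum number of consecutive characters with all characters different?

3

[z] len 1
[z] len 1
[z] len 1
[z, r] len 2
[r, z] len 2
[r, z, t] len 3
[z, t, r] len 3
[r, t] len 2
[r, t, z] len 3
[z, t] len 2
[t] len 1
Longest all-distinct length: 3.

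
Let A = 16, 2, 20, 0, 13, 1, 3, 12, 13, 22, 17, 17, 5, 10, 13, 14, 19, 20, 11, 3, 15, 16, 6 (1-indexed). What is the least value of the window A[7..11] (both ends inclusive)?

3

Elements at indices 7..11: 3, 12, 13, 22, 17
min(3, 12, 13, 22, 17) = 3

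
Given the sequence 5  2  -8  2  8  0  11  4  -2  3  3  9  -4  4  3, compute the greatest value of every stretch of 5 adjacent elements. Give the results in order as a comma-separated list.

(5, 2, -8, 2, 8) → max 8
(2, -8, 2, 8, 0) → max 8
(-8, 2, 8, 0, 11) → max 11
(2, 8, 0, 11, 4) → max 11
(8, 0, 11, 4, -2) → max 11
(0, 11, 4, -2, 3) → max 11
(11, 4, -2, 3, 3) → max 11
(4, -2, 3, 3, 9) → max 9
(-2, 3, 3, 9, -4) → max 9
(3, 3, 9, -4, 4) → max 9
(3, 9, -4, 4, 3) → max 9

8, 8, 11, 11, 11, 11, 11, 9, 9, 9, 9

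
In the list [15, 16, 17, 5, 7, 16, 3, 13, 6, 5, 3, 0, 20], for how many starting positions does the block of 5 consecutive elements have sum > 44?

(15, 16, 17, 5, 7) → sum 60  > 44 ✓
(16, 17, 5, 7, 16) → sum 61  > 44 ✓
(17, 5, 7, 16, 3) → sum 48  > 44 ✓
(5, 7, 16, 3, 13) → sum 44
(7, 16, 3, 13, 6) → sum 45  > 44 ✓
(16, 3, 13, 6, 5) → sum 43
(3, 13, 6, 5, 3) → sum 30
(13, 6, 5, 3, 0) → sum 27
(6, 5, 3, 0, 20) → sum 34
4 windows satisfy the condition.

4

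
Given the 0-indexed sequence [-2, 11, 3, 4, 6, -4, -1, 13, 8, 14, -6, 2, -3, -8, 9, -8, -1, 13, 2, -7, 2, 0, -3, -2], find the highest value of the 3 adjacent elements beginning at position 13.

Elements at indices 13..15: -8, 9, -8
max(-8, 9, -8) = 9

9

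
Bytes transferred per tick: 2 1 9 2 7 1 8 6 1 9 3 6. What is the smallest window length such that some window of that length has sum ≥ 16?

3

add 2: running sum 2 < 16
add 1: running sum 3 < 16
add 9: running sum 12 < 16
add 2: running sum 14 < 16
end 4: [9, 2, 7] sum 18, len 3
end 5: [9, 2, 7, 1] sum 19, len 4
end 6: [7, 1, 8] sum 16, len 3
end 7: [7, 1, 8, 6] sum 22, len 4
end 8: [1, 8, 6, 1] sum 16, len 4
end 9: [6, 1, 9] sum 16, len 3
end 10: [6, 1, 9, 3] sum 19, len 4
end 11: [9, 3, 6] sum 18, len 3
Shortest qualifying length: 3.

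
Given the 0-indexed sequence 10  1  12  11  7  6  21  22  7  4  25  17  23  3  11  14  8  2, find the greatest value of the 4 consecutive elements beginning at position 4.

Elements at indices 4..7: 7, 6, 21, 22
max(7, 6, 21, 22) = 22

22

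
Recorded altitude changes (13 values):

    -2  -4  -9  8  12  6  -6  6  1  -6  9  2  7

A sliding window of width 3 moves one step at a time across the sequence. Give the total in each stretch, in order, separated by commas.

-15, -5, 11, 26, 12, 6, 1, 1, 4, 5, 18

[-2, -4, -9] → sum -15
[-4, -9, 8] → sum -5
[-9, 8, 12] → sum 11
[8, 12, 6] → sum 26
[12, 6, -6] → sum 12
[6, -6, 6] → sum 6
[-6, 6, 1] → sum 1
[6, 1, -6] → sum 1
[1, -6, 9] → sum 4
[-6, 9, 2] → sum 5
[9, 2, 7] → sum 18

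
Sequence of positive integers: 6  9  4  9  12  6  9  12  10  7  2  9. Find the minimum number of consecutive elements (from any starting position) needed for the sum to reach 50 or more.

6

add 6: running sum 6 < 50
add 9: running sum 15 < 50
add 4: running sum 19 < 50
add 9: running sum 28 < 50
add 12: running sum 40 < 50
add 6: running sum 46 < 50
add 9: shortest ending here [6, 9, 4, 9, 12, 6, 9] sum 55, len 7
add 12: shortest ending here [4, 9, 12, 6, 9, 12] sum 52, len 6
add 10: shortest ending here [9, 12, 6, 9, 12, 10] sum 58, len 6
add 7: shortest ending here [12, 6, 9, 12, 10, 7] sum 56, len 6
add 2: shortest ending here [12, 6, 9, 12, 10, 7, 2] sum 58, len 7
add 9: shortest ending here [6, 9, 12, 10, 7, 2, 9] sum 55, len 7
Shortest qualifying length: 6.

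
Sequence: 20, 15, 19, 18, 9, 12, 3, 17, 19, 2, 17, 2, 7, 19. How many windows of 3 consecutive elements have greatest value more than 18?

7

[20, 15, 19] → max 20  > 18 ✓
[15, 19, 18] → max 19  > 18 ✓
[19, 18, 9] → max 19  > 18 ✓
[18, 9, 12] → max 18
[9, 12, 3] → max 12
[12, 3, 17] → max 17
[3, 17, 19] → max 19  > 18 ✓
[17, 19, 2] → max 19  > 18 ✓
[19, 2, 17] → max 19  > 18 ✓
[2, 17, 2] → max 17
[17, 2, 7] → max 17
[2, 7, 19] → max 19  > 18 ✓
7 windows satisfy the condition.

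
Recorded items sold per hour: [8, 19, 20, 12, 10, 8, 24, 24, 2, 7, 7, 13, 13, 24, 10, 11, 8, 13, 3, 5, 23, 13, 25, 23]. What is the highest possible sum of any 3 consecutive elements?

61

(8, 19, 20) → sum 47
(19, 20, 12) → sum 51
(20, 12, 10) → sum 42
(12, 10, 8) → sum 30
(10, 8, 24) → sum 42
(8, 24, 24) → sum 56
(24, 24, 2) → sum 50
(24, 2, 7) → sum 33
(2, 7, 7) → sum 16
(7, 7, 13) → sum 27
(7, 13, 13) → sum 33
(13, 13, 24) → sum 50
(13, 24, 10) → sum 47
(24, 10, 11) → sum 45
(10, 11, 8) → sum 29
(11, 8, 13) → sum 32
(8, 13, 3) → sum 24
(13, 3, 5) → sum 21
(3, 5, 23) → sum 31
(5, 23, 13) → sum 41
(23, 13, 25) → sum 61
(13, 25, 23) → sum 61
Highest of these is 61.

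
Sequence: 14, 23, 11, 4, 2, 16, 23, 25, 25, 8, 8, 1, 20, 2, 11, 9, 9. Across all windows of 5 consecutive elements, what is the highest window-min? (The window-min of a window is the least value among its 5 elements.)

Window mins for each of the 13 positions:
14 23 11 4 2 → min 2
23 11 4 2 16 → min 2
11 4 2 16 23 → min 2
4 2 16 23 25 → min 2
2 16 23 25 25 → min 2
16 23 25 25 8 → min 8
23 25 25 8 8 → min 8
25 25 8 8 1 → min 1
25 8 8 1 20 → min 1
8 8 1 20 2 → min 1
8 1 20 2 11 → min 1
1 20 2 11 9 → min 1
20 2 11 9 9 → min 2
Highest of these is 8.

8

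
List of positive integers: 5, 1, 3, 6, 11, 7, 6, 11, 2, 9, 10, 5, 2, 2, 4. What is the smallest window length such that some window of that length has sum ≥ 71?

add 5: running sum 5 < 71
add 1: running sum 6 < 71
add 3: running sum 9 < 71
add 6: running sum 15 < 71
add 11: running sum 26 < 71
add 7: running sum 33 < 71
add 6: running sum 39 < 71
add 11: running sum 50 < 71
add 2: running sum 52 < 71
add 9: running sum 61 < 71
add 10: shortest ending here [5, 1, 3, 6, 11, 7, 6, 11, 2, 9, 10] sum 71, len 11
add 5: shortest ending here [1, 3, 6, 11, 7, 6, 11, 2, 9, 10, 5] sum 71, len 11
add 2: shortest ending here [3, 6, 11, 7, 6, 11, 2, 9, 10, 5, 2] sum 72, len 11
add 2: shortest ending here [6, 11, 7, 6, 11, 2, 9, 10, 5, 2, 2] sum 71, len 11
add 4: shortest ending here [6, 11, 7, 6, 11, 2, 9, 10, 5, 2, 2, 4] sum 75, len 12
Shortest qualifying length: 11.

11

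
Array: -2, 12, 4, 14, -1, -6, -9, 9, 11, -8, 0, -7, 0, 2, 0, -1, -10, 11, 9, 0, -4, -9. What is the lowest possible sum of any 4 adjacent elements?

-2 12 4 14 → sum 28
12 4 14 -1 → sum 29
4 14 -1 -6 → sum 11
14 -1 -6 -9 → sum -2
-1 -6 -9 9 → sum -7
-6 -9 9 11 → sum 5
-9 9 11 -8 → sum 3
9 11 -8 0 → sum 12
11 -8 0 -7 → sum -4
-8 0 -7 0 → sum -15
0 -7 0 2 → sum -5
-7 0 2 0 → sum -5
0 2 0 -1 → sum 1
2 0 -1 -10 → sum -9
0 -1 -10 11 → sum 0
-1 -10 11 9 → sum 9
-10 11 9 0 → sum 10
11 9 0 -4 → sum 16
9 0 -4 -9 → sum -4
Lowest of these is -15.

-15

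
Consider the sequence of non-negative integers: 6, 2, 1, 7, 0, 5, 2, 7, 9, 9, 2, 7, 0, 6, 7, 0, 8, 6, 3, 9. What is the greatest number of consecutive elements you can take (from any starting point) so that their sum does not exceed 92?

19

[6] sum 6 len 1
[6, 2] sum 8 len 2
[6, 2, 1] sum 9 len 3
[6, 2, 1, 7] sum 16 len 4
[6, 2, 1, 7, 0] sum 16 len 5
[6, 2, 1, 7, 0, 5] sum 21 len 6
[6, 2, 1, 7, 0, 5, 2] sum 23 len 7
[6, 2, 1, 7, 0, 5, 2, 7] sum 30 len 8
[6, 2, 1, 7, 0, 5, 2, 7, 9] sum 39 len 9
[6, 2, 1, 7, 0, 5, 2, 7, 9, 9] sum 48 len 10
[6, 2, 1, 7, 0, 5, 2, 7, 9, 9, 2] sum 50 len 11
[6, 2, 1, 7, 0, 5, 2, 7, 9, 9, 2, 7] sum 57 len 12
[6, 2, 1, 7, 0, 5, 2, 7, 9, 9, 2, 7, 0] sum 57 len 13
[6, 2, 1, 7, 0, 5, 2, 7, 9, 9, 2, 7, 0, 6] sum 63 len 14
[6, 2, 1, 7, 0, 5, 2, 7, 9, 9, 2, 7, 0, 6, 7] sum 70 len 15
[6, 2, 1, 7, 0, 5, 2, 7, 9, 9, 2, 7, 0, 6, 7, 0] sum 70 len 16
[6, 2, 1, 7, 0, 5, 2, 7, 9, 9, 2, 7, 0, 6, 7, 0, 8] sum 78 len 17
[6, 2, 1, 7, 0, 5, 2, 7, 9, 9, 2, 7, 0, 6, 7, 0, 8, 6] sum 84 len 18
[6, 2, 1, 7, 0, 5, 2, 7, 9, 9, 2, 7, 0, 6, 7, 0, 8, 6, 3] sum 87 len 19
[2, 1, 7, 0, 5, 2, 7, 9, 9, 2, 7, 0, 6, 7, 0, 8, 6, 3, 9] sum 90 len 19
Longest length seen: 19.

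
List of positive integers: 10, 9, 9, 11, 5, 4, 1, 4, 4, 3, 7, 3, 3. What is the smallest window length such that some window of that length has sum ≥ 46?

add 10: running sum 10 < 46
add 9: running sum 19 < 46
add 9: running sum 28 < 46
add 11: running sum 39 < 46
add 5: running sum 44 < 46
end 5: [10, 9, 9, 11, 5, 4] sum 48, len 6
end 6: [10, 9, 9, 11, 5, 4, 1] sum 49, len 7
end 7: [10, 9, 9, 11, 5, 4, 1, 4] sum 53, len 8
end 8: [9, 9, 11, 5, 4, 1, 4, 4] sum 47, len 8
end 9: [9, 9, 11, 5, 4, 1, 4, 4, 3] sum 50, len 9
end 10: [9, 11, 5, 4, 1, 4, 4, 3, 7] sum 48, len 9
end 11: [9, 11, 5, 4, 1, 4, 4, 3, 7, 3] sum 51, len 10
end 12: [9, 11, 5, 4, 1, 4, 4, 3, 7, 3, 3] sum 54, len 11
Shortest qualifying length: 6.

6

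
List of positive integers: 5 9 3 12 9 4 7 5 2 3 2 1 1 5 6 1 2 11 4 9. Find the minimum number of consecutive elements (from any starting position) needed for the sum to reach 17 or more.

2

Extend right; whenever the sum reaches 17, record the length and shrink from the left:
add 5: running sum 5 < 17
add 9: running sum 14 < 17
end 2: [5, 9, 3] sum 17, len 3
end 3: [9, 3, 12] sum 24, len 3
end 4: [12, 9] sum 21, len 2
end 5: [12, 9, 4] sum 25, len 3
end 6: [9, 4, 7] sum 20, len 3
end 7: [9, 4, 7, 5] sum 25, len 4
end 8: [4, 7, 5, 2] sum 18, len 4
end 9: [7, 5, 2, 3] sum 17, len 4
end 10: [7, 5, 2, 3, 2] sum 19, len 5
end 11: [7, 5, 2, 3, 2, 1] sum 20, len 6
end 12: [7, 5, 2, 3, 2, 1, 1] sum 21, len 7
end 13: [5, 2, 3, 2, 1, 1, 5] sum 19, len 7
end 14: [3, 2, 1, 1, 5, 6] sum 18, len 6
end 15: [3, 2, 1, 1, 5, 6, 1] sum 19, len 7
end 16: [2, 1, 1, 5, 6, 1, 2] sum 18, len 7
end 17: [6, 1, 2, 11] sum 20, len 4
end 18: [2, 11, 4] sum 17, len 3
end 19: [11, 4, 9] sum 24, len 3
Shortest qualifying length: 2.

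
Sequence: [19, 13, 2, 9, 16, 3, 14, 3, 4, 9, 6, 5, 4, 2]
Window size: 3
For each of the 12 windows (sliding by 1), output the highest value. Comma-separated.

19, 13, 16, 16, 16, 14, 14, 9, 9, 9, 6, 5

Sliding a size-3 window across the 14 values:
19 13 2 → max 19
13 2 9 → max 13
2 9 16 → max 16
9 16 3 → max 16
16 3 14 → max 16
3 14 3 → max 14
14 3 4 → max 14
3 4 9 → max 9
4 9 6 → max 9
9 6 5 → max 9
6 5 4 → max 6
5 4 2 → max 5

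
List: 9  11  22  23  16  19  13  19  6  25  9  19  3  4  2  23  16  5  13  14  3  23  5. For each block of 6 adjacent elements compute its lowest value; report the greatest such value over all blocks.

Each size-6 window and its min:
9 11 22 23 16 19 → min 9
11 22 23 16 19 13 → min 11
22 23 16 19 13 19 → min 13
23 16 19 13 19 6 → min 6
16 19 13 19 6 25 → min 6
19 13 19 6 25 9 → min 6
13 19 6 25 9 19 → min 6
19 6 25 9 19 3 → min 3
6 25 9 19 3 4 → min 3
25 9 19 3 4 2 → min 2
9 19 3 4 2 23 → min 2
19 3 4 2 23 16 → min 2
3 4 2 23 16 5 → min 2
4 2 23 16 5 13 → min 2
2 23 16 5 13 14 → min 2
23 16 5 13 14 3 → min 3
16 5 13 14 3 23 → min 3
5 13 14 3 23 5 → min 3
Greatest of these is 13.

13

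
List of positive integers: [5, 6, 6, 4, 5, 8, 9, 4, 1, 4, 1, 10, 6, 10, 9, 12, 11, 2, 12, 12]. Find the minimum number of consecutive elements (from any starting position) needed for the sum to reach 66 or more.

7

add 5: running sum 5 < 66
add 6: running sum 11 < 66
add 6: running sum 17 < 66
add 4: running sum 21 < 66
add 5: running sum 26 < 66
add 8: running sum 34 < 66
add 9: running sum 43 < 66
add 4: running sum 47 < 66
add 1: running sum 48 < 66
add 4: running sum 52 < 66
add 1: running sum 53 < 66
add 10: running sum 63 < 66
end 12: [5, 6, 6, 4, 5, 8, 9, 4, 1, 4, 1, 10, 6] sum 69, len 13
end 13: [6, 4, 5, 8, 9, 4, 1, 4, 1, 10, 6, 10] sum 68, len 12
end 14: [5, 8, 9, 4, 1, 4, 1, 10, 6, 10, 9] sum 67, len 11
end 15: [9, 4, 1, 4, 1, 10, 6, 10, 9, 12] sum 66, len 10
end 16: [4, 1, 4, 1, 10, 6, 10, 9, 12, 11] sum 68, len 10
end 17: [1, 4, 1, 10, 6, 10, 9, 12, 11, 2] sum 66, len 10
end 18: [10, 6, 10, 9, 12, 11, 2, 12] sum 72, len 8
end 19: [10, 9, 12, 11, 2, 12, 12] sum 68, len 7
Shortest qualifying length: 7.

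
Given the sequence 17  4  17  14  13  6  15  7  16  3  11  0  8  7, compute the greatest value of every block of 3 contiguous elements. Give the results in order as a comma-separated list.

17, 17, 17, 14, 15, 15, 16, 16, 16, 11, 11, 8

17 4 17 → max 17
4 17 14 → max 17
17 14 13 → max 17
14 13 6 → max 14
13 6 15 → max 15
6 15 7 → max 15
15 7 16 → max 16
7 16 3 → max 16
16 3 11 → max 16
3 11 0 → max 11
11 0 8 → max 11
0 8 7 → max 8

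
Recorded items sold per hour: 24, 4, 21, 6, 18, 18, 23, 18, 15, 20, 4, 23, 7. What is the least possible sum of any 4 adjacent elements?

49

Each size-4 window and its sum:
(24, 4, 21, 6) → sum 55
(4, 21, 6, 18) → sum 49
(21, 6, 18, 18) → sum 63
(6, 18, 18, 23) → sum 65
(18, 18, 23, 18) → sum 77
(18, 23, 18, 15) → sum 74
(23, 18, 15, 20) → sum 76
(18, 15, 20, 4) → sum 57
(15, 20, 4, 23) → sum 62
(20, 4, 23, 7) → sum 54
Least of these is 49.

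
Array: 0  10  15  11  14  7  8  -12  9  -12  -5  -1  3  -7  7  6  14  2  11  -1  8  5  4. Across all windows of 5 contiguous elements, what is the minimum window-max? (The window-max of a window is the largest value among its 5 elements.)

0 10 15 11 14 → max 15
10 15 11 14 7 → max 15
15 11 14 7 8 → max 15
11 14 7 8 -12 → max 14
14 7 8 -12 9 → max 14
7 8 -12 9 -12 → max 9
8 -12 9 -12 -5 → max 9
-12 9 -12 -5 -1 → max 9
9 -12 -5 -1 3 → max 9
-12 -5 -1 3 -7 → max 3
-5 -1 3 -7 7 → max 7
-1 3 -7 7 6 → max 7
3 -7 7 6 14 → max 14
-7 7 6 14 2 → max 14
7 6 14 2 11 → max 14
6 14 2 11 -1 → max 14
14 2 11 -1 8 → max 14
2 11 -1 8 5 → max 11
11 -1 8 5 4 → max 11
Minimum of these is 3.

3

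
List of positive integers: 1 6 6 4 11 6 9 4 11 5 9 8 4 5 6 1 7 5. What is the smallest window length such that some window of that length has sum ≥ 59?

Extend right; whenever the sum reaches 59, record the length and shrink from the left:
add 1: running sum 1 < 59
add 6: running sum 7 < 59
add 6: running sum 13 < 59
add 4: running sum 17 < 59
add 11: running sum 28 < 59
add 6: running sum 34 < 59
add 9: running sum 43 < 59
add 4: running sum 47 < 59
add 11: running sum 58 < 59
end 9: [6, 6, 4, 11, 6, 9, 4, 11, 5] sum 62, len 9
end 10: [4, 11, 6, 9, 4, 11, 5, 9] sum 59, len 8
end 11: [11, 6, 9, 4, 11, 5, 9, 8] sum 63, len 8
end 12: [11, 6, 9, 4, 11, 5, 9, 8, 4] sum 67, len 9
end 13: [6, 9, 4, 11, 5, 9, 8, 4, 5] sum 61, len 9
end 14: [9, 4, 11, 5, 9, 8, 4, 5, 6] sum 61, len 9
end 15: [9, 4, 11, 5, 9, 8, 4, 5, 6, 1] sum 62, len 10
end 16: [4, 11, 5, 9, 8, 4, 5, 6, 1, 7] sum 60, len 10
end 17: [11, 5, 9, 8, 4, 5, 6, 1, 7, 5] sum 61, len 10
Shortest qualifying length: 8.

8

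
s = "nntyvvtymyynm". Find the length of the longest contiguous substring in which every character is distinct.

[n] len 1
[n] len 1
[n, t] len 2
[n, t, y] len 3
[n, t, y, v] len 4
[v] len 1
[v, t] len 2
[v, t, y] len 3
[v, t, y, m] len 4
[m, y] len 2
[y] len 1
[y, n] len 2
[y, n, m] len 3
Longest all-distinct length: 4.

4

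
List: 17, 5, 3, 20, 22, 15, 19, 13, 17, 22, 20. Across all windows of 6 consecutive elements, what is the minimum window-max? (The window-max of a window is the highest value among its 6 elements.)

22

17 5 3 20 22 15 → max 22
5 3 20 22 15 19 → max 22
3 20 22 15 19 13 → max 22
20 22 15 19 13 17 → max 22
22 15 19 13 17 22 → max 22
15 19 13 17 22 20 → max 22
Minimum of these is 22.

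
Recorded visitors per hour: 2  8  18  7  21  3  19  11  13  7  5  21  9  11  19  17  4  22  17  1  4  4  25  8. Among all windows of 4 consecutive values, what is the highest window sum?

2 8 18 7 → sum 35
8 18 7 21 → sum 54
18 7 21 3 → sum 49
7 21 3 19 → sum 50
21 3 19 11 → sum 54
3 19 11 13 → sum 46
19 11 13 7 → sum 50
11 13 7 5 → sum 36
13 7 5 21 → sum 46
7 5 21 9 → sum 42
5 21 9 11 → sum 46
21 9 11 19 → sum 60
9 11 19 17 → sum 56
11 19 17 4 → sum 51
19 17 4 22 → sum 62
17 4 22 17 → sum 60
4 22 17 1 → sum 44
22 17 1 4 → sum 44
17 1 4 4 → sum 26
1 4 4 25 → sum 34
4 4 25 8 → sum 41
Highest of these is 62.

62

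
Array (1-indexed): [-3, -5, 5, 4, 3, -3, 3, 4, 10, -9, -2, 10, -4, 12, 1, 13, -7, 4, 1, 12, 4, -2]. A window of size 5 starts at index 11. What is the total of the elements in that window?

17

Elements at indices 11..15: -2, 10, -4, 12, 1
sum(-2, 10, -4, 12, 1) = 17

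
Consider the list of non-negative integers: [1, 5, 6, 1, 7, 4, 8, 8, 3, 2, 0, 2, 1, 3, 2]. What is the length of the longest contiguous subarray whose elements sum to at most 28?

8

Extend to the right; shrink from the left whenever the sum exceeds 28:
→ 1: sum 1, len 1
→ 5: sum 6, len 2
→ 6: sum 12, len 3
→ 1: sum 13, len 4
→ 7: sum 20, len 5
→ 4: sum 24, len 6
→ 8 (dropped 1, 5): sum 26, len 5
→ 8 (dropped 6): sum 28, len 5
→ 3 (dropped 1, 7): sum 23, len 4
→ 2: sum 25, len 5
→ 0: sum 25, len 6
→ 2: sum 27, len 7
→ 1: sum 28, len 8
→ 3 (dropped 4): sum 27, len 8
→ 2 (dropped 8): sum 21, len 8
Longest length seen: 8.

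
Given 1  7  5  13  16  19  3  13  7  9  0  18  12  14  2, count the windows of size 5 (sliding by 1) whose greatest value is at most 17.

2

[1, 7, 5, 13, 16] → max 16  ≤ 17 ✓
[7, 5, 13, 16, 19] → max 19
[5, 13, 16, 19, 3] → max 19
[13, 16, 19, 3, 13] → max 19
[16, 19, 3, 13, 7] → max 19
[19, 3, 13, 7, 9] → max 19
[3, 13, 7, 9, 0] → max 13  ≤ 17 ✓
[13, 7, 9, 0, 18] → max 18
[7, 9, 0, 18, 12] → max 18
[9, 0, 18, 12, 14] → max 18
[0, 18, 12, 14, 2] → max 18
2 windows satisfy the condition.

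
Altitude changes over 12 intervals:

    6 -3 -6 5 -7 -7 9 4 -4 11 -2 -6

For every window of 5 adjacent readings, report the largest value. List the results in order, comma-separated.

6, 5, 9, 9, 9, 11, 11, 11

(6, -3, -6, 5, -7) → max 6
(-3, -6, 5, -7, -7) → max 5
(-6, 5, -7, -7, 9) → max 9
(5, -7, -7, 9, 4) → max 9
(-7, -7, 9, 4, -4) → max 9
(-7, 9, 4, -4, 11) → max 11
(9, 4, -4, 11, -2) → max 11
(4, -4, 11, -2, -6) → max 11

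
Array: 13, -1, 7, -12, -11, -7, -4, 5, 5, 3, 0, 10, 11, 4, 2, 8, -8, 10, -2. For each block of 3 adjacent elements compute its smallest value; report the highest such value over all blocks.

(13, -1, 7) → min -1
(-1, 7, -12) → min -12
(7, -12, -11) → min -12
(-12, -11, -7) → min -12
(-11, -7, -4) → min -11
(-7, -4, 5) → min -7
(-4, 5, 5) → min -4
(5, 5, 3) → min 3
(5, 3, 0) → min 0
(3, 0, 10) → min 0
(0, 10, 11) → min 0
(10, 11, 4) → min 4
(11, 4, 2) → min 2
(4, 2, 8) → min 2
(2, 8, -8) → min -8
(8, -8, 10) → min -8
(-8, 10, -2) → min -8
Highest of these is 4.

4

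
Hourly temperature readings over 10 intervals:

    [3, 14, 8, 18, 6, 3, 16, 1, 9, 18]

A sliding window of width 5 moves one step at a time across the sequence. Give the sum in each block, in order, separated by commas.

49, 49, 51, 44, 35, 47

[3, 14, 8, 18, 6] → sum 49
[14, 8, 18, 6, 3] → sum 49
[8, 18, 6, 3, 16] → sum 51
[18, 6, 3, 16, 1] → sum 44
[6, 3, 16, 1, 9] → sum 35
[3, 16, 1, 9, 18] → sum 47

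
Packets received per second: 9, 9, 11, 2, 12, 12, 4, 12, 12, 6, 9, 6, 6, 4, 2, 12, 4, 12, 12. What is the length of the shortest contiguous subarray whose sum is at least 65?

add 9: running sum 9 < 65
add 9: running sum 18 < 65
add 11: running sum 29 < 65
add 2: running sum 31 < 65
add 12: running sum 43 < 65
add 12: running sum 55 < 65
add 4: running sum 59 < 65
end 7: [9, 9, 11, 2, 12, 12, 4, 12] sum 71, len 8
end 8: [11, 2, 12, 12, 4, 12, 12] sum 65, len 7
end 9: [11, 2, 12, 12, 4, 12, 12, 6] sum 71, len 8
end 10: [12, 12, 4, 12, 12, 6, 9] sum 67, len 7
end 11: [12, 12, 4, 12, 12, 6, 9, 6] sum 73, len 8
end 12: [12, 4, 12, 12, 6, 9, 6, 6] sum 67, len 8
end 13: [12, 4, 12, 12, 6, 9, 6, 6, 4] sum 71, len 9
end 14: [12, 4, 12, 12, 6, 9, 6, 6, 4, 2] sum 73, len 10
end 15: [12, 12, 6, 9, 6, 6, 4, 2, 12] sum 69, len 9
end 16: [12, 12, 6, 9, 6, 6, 4, 2, 12, 4] sum 73, len 10
end 17: [12, 6, 9, 6, 6, 4, 2, 12, 4, 12] sum 73, len 10
end 18: [9, 6, 6, 4, 2, 12, 4, 12, 12] sum 67, len 9
Shortest qualifying length: 7.

7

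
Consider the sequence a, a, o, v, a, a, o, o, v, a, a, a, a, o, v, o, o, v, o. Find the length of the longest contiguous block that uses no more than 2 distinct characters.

add a: window [a] (1 distinct), len 1
add a: window [a, a] (1 distinct), len 2
add o: window [a, a, o] (2 distinct), len 3
add v: window [o, v] (2 distinct), len 2
add a: window [v, a] (2 distinct), len 2
add a: window [v, a, a] (2 distinct), len 3
add o: window [a, a, o] (2 distinct), len 3
add o: window [a, a, o, o] (2 distinct), len 4
add v: window [o, o, v] (2 distinct), len 3
add a: window [v, a] (2 distinct), len 2
add a: window [v, a, a] (2 distinct), len 3
add a: window [v, a, a, a] (2 distinct), len 4
add a: window [v, a, a, a, a] (2 distinct), len 5
add o: window [a, a, a, a, o] (2 distinct), len 5
add v: window [o, v] (2 distinct), len 2
add o: window [o, v, o] (2 distinct), len 3
add o: window [o, v, o, o] (2 distinct), len 4
add v: window [o, v, o, o, v] (2 distinct), len 5
add o: window [o, v, o, o, v, o] (2 distinct), len 6
Longest length with ≤2 distinct: 6.

6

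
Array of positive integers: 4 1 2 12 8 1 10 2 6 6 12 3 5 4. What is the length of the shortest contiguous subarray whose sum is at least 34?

add 4: running sum 4 < 34
add 1: running sum 5 < 34
add 2: running sum 7 < 34
add 12: running sum 19 < 34
add 8: running sum 27 < 34
add 1: running sum 28 < 34
end 6: [1, 2, 12, 8, 1, 10] sum 34, len 6
end 7: [2, 12, 8, 1, 10, 2] sum 35, len 6
end 8: [12, 8, 1, 10, 2, 6] sum 39, len 6
end 9: [12, 8, 1, 10, 2, 6, 6] sum 45, len 7
end 10: [10, 2, 6, 6, 12] sum 36, len 5
end 11: [10, 2, 6, 6, 12, 3] sum 39, len 6
end 12: [2, 6, 6, 12, 3, 5] sum 34, len 6
end 13: [6, 6, 12, 3, 5, 4] sum 36, len 6
Shortest qualifying length: 5.

5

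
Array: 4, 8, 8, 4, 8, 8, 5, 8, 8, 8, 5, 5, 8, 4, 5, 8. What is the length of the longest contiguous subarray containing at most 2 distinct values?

9

[4] 1 distinct, len 1
[4, 8] 2 distinct, len 2
[4, 8, 8] 2 distinct, len 3
[4, 8, 8, 4] 2 distinct, len 4
[4, 8, 8, 4, 8] 2 distinct, len 5
[4, 8, 8, 4, 8, 8] 2 distinct, len 6
[8, 8, 5] 2 distinct, len 3
[8, 8, 5, 8] 2 distinct, len 4
[8, 8, 5, 8, 8] 2 distinct, len 5
[8, 8, 5, 8, 8, 8] 2 distinct, len 6
[8, 8, 5, 8, 8, 8, 5] 2 distinct, len 7
[8, 8, 5, 8, 8, 8, 5, 5] 2 distinct, len 8
[8, 8, 5, 8, 8, 8, 5, 5, 8] 2 distinct, len 9
[8, 4] 2 distinct, len 2
[4, 5] 2 distinct, len 2
[5, 8] 2 distinct, len 2
Longest length with ≤2 distinct: 9.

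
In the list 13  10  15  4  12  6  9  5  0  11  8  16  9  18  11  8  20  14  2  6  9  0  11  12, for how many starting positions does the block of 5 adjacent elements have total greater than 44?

11

13 10 15 4 12 → sum 54  > 44 ✓
10 15 4 12 6 → sum 47  > 44 ✓
15 4 12 6 9 → sum 46  > 44 ✓
4 12 6 9 5 → sum 36
12 6 9 5 0 → sum 32
6 9 5 0 11 → sum 31
9 5 0 11 8 → sum 33
5 0 11 8 16 → sum 40
0 11 8 16 9 → sum 44
11 8 16 9 18 → sum 62  > 44 ✓
8 16 9 18 11 → sum 62  > 44 ✓
16 9 18 11 8 → sum 62  > 44 ✓
9 18 11 8 20 → sum 66  > 44 ✓
18 11 8 20 14 → sum 71  > 44 ✓
11 8 20 14 2 → sum 55  > 44 ✓
8 20 14 2 6 → sum 50  > 44 ✓
20 14 2 6 9 → sum 51  > 44 ✓
14 2 6 9 0 → sum 31
2 6 9 0 11 → sum 28
6 9 0 11 12 → sum 38
11 windows satisfy the condition.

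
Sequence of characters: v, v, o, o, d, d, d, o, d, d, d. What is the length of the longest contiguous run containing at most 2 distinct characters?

Extend right; when distinct count exceeds 2, shrink from the left:
[v] 1 distinct, len 1
[v, v] 1 distinct, len 2
[v, v, o] 2 distinct, len 3
[v, v, o, o] 2 distinct, len 4
[o, o, d] 2 distinct, len 3
[o, o, d, d] 2 distinct, len 4
[o, o, d, d, d] 2 distinct, len 5
[o, o, d, d, d, o] 2 distinct, len 6
[o, o, d, d, d, o, d] 2 distinct, len 7
[o, o, d, d, d, o, d, d] 2 distinct, len 8
[o, o, d, d, d, o, d, d, d] 2 distinct, len 9
Longest length with ≤2 distinct: 9.

9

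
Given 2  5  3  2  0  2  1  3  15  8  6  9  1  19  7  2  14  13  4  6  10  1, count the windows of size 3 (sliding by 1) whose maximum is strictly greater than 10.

[2, 5, 3] → max 5
[5, 3, 2] → max 5
[3, 2, 0] → max 3
[2, 0, 2] → max 2
[0, 2, 1] → max 2
[2, 1, 3] → max 3
[1, 3, 15] → max 15  > 10 ✓
[3, 15, 8] → max 15  > 10 ✓
[15, 8, 6] → max 15  > 10 ✓
[8, 6, 9] → max 9
[6, 9, 1] → max 9
[9, 1, 19] → max 19  > 10 ✓
[1, 19, 7] → max 19  > 10 ✓
[19, 7, 2] → max 19  > 10 ✓
[7, 2, 14] → max 14  > 10 ✓
[2, 14, 13] → max 14  > 10 ✓
[14, 13, 4] → max 14  > 10 ✓
[13, 4, 6] → max 13  > 10 ✓
[4, 6, 10] → max 10
[6, 10, 1] → max 10
10 windows satisfy the condition.

10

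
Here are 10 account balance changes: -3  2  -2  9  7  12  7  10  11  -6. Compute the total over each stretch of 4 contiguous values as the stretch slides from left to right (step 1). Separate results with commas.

6, 16, 26, 35, 36, 40, 22

-3 2 -2 9 → sum 6
2 -2 9 7 → sum 16
-2 9 7 12 → sum 26
9 7 12 7 → sum 35
7 12 7 10 → sum 36
12 7 10 11 → sum 40
7 10 11 -6 → sum 22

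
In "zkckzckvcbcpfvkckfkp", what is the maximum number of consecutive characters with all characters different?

[z] len 1
[z, k] len 2
[z, k, c] len 3
[c, k] len 2
[c, k, z] len 3
[k, z, c] len 3
[z, c, k] len 3
[z, c, k, v] len 4
[k, v, c] len 3
[k, v, c, b] len 4
[b, c] len 2
[b, c, p] len 3
[b, c, p, f] len 4
[b, c, p, f, v] len 5
[b, c, p, f, v, k] len 6
[p, f, v, k, c] len 5
[c, k] len 2
[c, k, f] len 3
[f, k] len 2
[f, k, p] len 3
Longest all-distinct length: 6.

6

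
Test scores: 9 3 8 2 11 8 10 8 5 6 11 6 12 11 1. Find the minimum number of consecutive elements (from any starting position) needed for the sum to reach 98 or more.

12

Extend right; whenever the sum reaches 98, record the length and shrink from the left:
add 9: running sum 9 < 98
add 3: running sum 12 < 98
add 8: running sum 20 < 98
add 2: running sum 22 < 98
add 11: running sum 33 < 98
add 8: running sum 41 < 98
add 10: running sum 51 < 98
add 8: running sum 59 < 98
add 5: running sum 64 < 98
add 6: running sum 70 < 98
add 11: running sum 81 < 98
add 6: running sum 87 < 98
add 12: shortest ending here [9, 3, 8, 2, 11, 8, 10, 8, 5, 6, 11, 6, 12] sum 99, len 13
add 11: shortest ending here [8, 2, 11, 8, 10, 8, 5, 6, 11, 6, 12, 11] sum 98, len 12
add 1: shortest ending here [8, 2, 11, 8, 10, 8, 5, 6, 11, 6, 12, 11, 1] sum 99, len 13
Shortest qualifying length: 12.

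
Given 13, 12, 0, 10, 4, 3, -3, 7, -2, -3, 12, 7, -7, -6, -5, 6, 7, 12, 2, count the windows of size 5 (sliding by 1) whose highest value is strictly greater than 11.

9

[13, 12, 0, 10, 4] → max 13  > 11 ✓
[12, 0, 10, 4, 3] → max 12  > 11 ✓
[0, 10, 4, 3, -3] → max 10
[10, 4, 3, -3, 7] → max 10
[4, 3, -3, 7, -2] → max 7
[3, -3, 7, -2, -3] → max 7
[-3, 7, -2, -3, 12] → max 12  > 11 ✓
[7, -2, -3, 12, 7] → max 12  > 11 ✓
[-2, -3, 12, 7, -7] → max 12  > 11 ✓
[-3, 12, 7, -7, -6] → max 12  > 11 ✓
[12, 7, -7, -6, -5] → max 12  > 11 ✓
[7, -7, -6, -5, 6] → max 7
[-7, -6, -5, 6, 7] → max 7
[-6, -5, 6, 7, 12] → max 12  > 11 ✓
[-5, 6, 7, 12, 2] → max 12  > 11 ✓
9 windows satisfy the condition.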